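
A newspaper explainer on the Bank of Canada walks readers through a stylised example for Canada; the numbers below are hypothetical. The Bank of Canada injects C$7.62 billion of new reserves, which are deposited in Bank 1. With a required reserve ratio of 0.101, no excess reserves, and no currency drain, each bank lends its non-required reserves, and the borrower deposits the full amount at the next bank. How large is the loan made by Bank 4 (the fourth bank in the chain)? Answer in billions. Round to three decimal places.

C$4.977 billion

Each bank lends a fraction (1 − rr) = 0.8990 of the deposit it receives, so Bank 4 receives 7.62·0.8990^3 and lends 7.62·0.8990^4 ≈ 4.9773 billion.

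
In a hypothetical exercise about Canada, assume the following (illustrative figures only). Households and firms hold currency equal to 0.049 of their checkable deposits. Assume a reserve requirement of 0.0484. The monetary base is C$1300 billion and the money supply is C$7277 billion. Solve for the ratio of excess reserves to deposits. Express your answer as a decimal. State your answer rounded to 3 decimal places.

Using m = M/MB = 7277/1300 ≈ 5.597692. Since m = (1 + c)/(c + rr + e), the denominator satisfies c + rr + e = (1 + c)/m = (1 + 0.049) / 5.597692 ≈ 0.187399.
With c = 0.049 and rr = 0.0484, the ratio of excess reserves to deposits is 0.187399 − 0.049 − 0.0484 = 0.089999.

0.090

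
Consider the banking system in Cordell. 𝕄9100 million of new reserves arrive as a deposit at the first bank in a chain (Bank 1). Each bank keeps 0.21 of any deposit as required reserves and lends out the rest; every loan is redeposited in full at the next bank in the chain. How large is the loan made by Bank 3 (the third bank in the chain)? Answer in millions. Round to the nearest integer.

Each bank lends a fraction (1 − rr) = 0.7900 of the deposit it receives, so Bank 3 receives 9100·0.7900^2 and lends 9100·0.7900^3 = 4486.6549 million.

𝕄4487 million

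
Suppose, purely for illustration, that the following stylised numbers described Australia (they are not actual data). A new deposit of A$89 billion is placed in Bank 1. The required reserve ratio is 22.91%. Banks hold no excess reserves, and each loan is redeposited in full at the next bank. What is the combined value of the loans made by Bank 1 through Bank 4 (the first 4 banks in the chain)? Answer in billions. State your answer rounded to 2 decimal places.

Bank i lends (1 − rr)^i of the original deposit: Bank 1 lends 89·0.7709 = 68.6101, Bank 2 lends 89·0.7709² ≈ 52.8915, and so on.
Summing a geometric series: total = 89·[0.7709·(1 − 0.7709^4) / (1 − 0.7709)] ≈ 193.7084 billion.

A$193.71 billion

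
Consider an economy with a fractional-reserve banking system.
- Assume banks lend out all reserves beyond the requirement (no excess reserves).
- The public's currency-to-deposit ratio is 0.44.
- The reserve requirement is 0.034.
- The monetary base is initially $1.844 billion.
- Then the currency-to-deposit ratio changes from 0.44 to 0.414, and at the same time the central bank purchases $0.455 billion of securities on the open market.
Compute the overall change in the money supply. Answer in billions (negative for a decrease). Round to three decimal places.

Before: m₁ = (1 + 0.44) / (0.034 + 0.44) ≈ 3.03797, MB₁ = 1.844, so M₁ = 3.03797 × 1.844 ≈ 5.602 billion.
After: m₂ = (1 + 0.414) / (0.034 + 0.414) = 3.15625, MB₂ = 1.844 + 0.455 = 2.299, so M₂ = 3.15625 × 2.299 ≈ 7.2562 billion.
ΔM = M₂ − M₁ = 7.2562 − 5.602 = 1.6542 billion.

$1.654 billion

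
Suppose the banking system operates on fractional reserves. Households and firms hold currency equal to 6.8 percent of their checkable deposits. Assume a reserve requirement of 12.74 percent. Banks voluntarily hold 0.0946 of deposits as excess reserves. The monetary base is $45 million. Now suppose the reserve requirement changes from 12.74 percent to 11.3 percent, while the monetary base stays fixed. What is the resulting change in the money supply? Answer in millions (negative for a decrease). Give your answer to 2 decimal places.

$8.66 million

Initially m₁ = (1 + 0.068) / (0.1274 + 0.0946 + 0.068) ≈ 3.68276, so M₁ = 3.68276 × 45 = 165.7242 million.
After the change m₂ = (1 + 0.068) / (0.113 + 0.0946 + 0.068) ≈ 3.87518, so M₂ = 3.87518 × 45 = 174.3831 million.
ΔM = M₂ − M₁ = 174.3831 − 165.7242 = 8.6589 million.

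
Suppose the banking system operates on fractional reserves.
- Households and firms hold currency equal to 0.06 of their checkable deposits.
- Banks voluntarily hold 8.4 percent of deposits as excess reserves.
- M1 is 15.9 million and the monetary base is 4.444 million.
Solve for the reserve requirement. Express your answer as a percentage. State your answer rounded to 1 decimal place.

Using m = M/MB = 15.9/4.444 ≈ 3.577858. Since m = (1 + c)/(c + rr + e), the denominator satisfies c + rr + e = (1 + c)/m = (1 + 0.06) / 3.577858 ≈ 0.296267.
With c = 0.06 and e = 0.084, the reserve requirement is 0.296267 − 0.06 − 0.084 = 0.152267.

15.2%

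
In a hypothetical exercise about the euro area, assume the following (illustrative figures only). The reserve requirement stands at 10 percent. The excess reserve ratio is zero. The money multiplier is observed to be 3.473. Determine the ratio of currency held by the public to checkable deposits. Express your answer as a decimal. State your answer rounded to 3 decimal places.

0.264

Using m = 3.473. From m = (1 + c)/(c + rr + e), rearranging gives 1 + c = m·(c + rr + e), so c·(1 − m) = m·(rr + e) − 1.
Hence c = [m·(rr + e) − 1]/(1 − m) = [3.473 × (0.1 + 0) − 1] / (1 − 3.473) ≈ 0.263930.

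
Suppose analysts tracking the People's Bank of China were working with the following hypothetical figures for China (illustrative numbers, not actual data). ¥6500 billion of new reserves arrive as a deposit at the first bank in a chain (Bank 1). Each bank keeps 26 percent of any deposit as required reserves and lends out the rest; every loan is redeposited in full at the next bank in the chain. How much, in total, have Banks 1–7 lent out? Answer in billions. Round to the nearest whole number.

Bank i lends (1 − rr)^i of the original deposit: Bank 1 lends 6500·0.7400 = 4810.0000, Bank 2 lends 6500·0.7400² = 3559.4000, and so on.
Summing a geometric series: total = 6500·[0.7400·(1 − 0.7400^7) / (1 − 0.7400)] ≈ 16252.0131 billion.

¥16252 billion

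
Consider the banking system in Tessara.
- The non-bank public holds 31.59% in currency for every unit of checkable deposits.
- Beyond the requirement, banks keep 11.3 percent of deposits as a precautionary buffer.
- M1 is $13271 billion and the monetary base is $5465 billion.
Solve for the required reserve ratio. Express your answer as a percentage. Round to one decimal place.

Using m = M/MB = 13271/5465 ≈ 2.428362. Since m = (1 + c)/(c + rr + e), the denominator satisfies c + rr + e = (1 + c)/m = (1 + 0.3159) / 2.428362 ≈ 0.541888.
With c = 0.3159 and e = 0.113, the required reserve ratio is 0.541888 − 0.3159 − 0.113 = 0.112988.

11.3%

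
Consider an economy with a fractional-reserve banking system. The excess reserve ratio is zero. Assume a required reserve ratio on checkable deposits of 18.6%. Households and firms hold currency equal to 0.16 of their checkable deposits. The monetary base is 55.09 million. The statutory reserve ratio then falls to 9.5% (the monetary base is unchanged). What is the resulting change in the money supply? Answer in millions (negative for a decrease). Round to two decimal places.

Initially m₁ = (1 + 0.16) / (0.186 + 0.16) ≈ 3.35260, so M₁ = 3.35260 × 55.09 ≈ 184.6947 million.
After the change m₂ = (1 + 0.16) / (0.095 + 0.16) ≈ 4.54902, so M₂ = 4.54902 × 55.09 ≈ 250.6055 million.
ΔM = M₂ − M₁ = 250.6055 − 184.6947 = 65.9108 million.

65.91 million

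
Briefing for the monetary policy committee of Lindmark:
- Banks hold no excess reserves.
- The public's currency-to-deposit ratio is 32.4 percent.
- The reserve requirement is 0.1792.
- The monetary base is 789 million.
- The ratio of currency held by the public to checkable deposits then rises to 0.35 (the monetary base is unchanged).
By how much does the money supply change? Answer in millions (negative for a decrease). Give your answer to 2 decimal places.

-63.23 million

Initially m₁ = (1 + 0.324) / (0.1792 + 0.324) ≈ 2.631161, so M₁ = 2.631161 × 789 ≈ 2075.986 million.
After the change m₂ = (1 + 0.35) / (0.1792 + 0.35) ≈ 2.551020, so M₂ = 2.551020 × 789 ≈ 2012.7548 million.
ΔM = M₂ − M₁ = 2012.7548 − 2075.986 = -63.2312 million.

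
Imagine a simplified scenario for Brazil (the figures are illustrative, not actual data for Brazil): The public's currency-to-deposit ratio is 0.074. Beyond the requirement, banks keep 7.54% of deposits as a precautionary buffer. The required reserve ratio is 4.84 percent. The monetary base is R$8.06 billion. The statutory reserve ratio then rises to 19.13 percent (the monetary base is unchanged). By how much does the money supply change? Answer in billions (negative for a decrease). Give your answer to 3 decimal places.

-18.356 billion

Initially m₁ = (1 + 0.074) / (0.0484 + 0.0754 + 0.074) ≈ 5.42973, so M₁ = 5.42973 × 8.06 ≈ 43.7636 billion.
After the change m₂ = (1 + 0.074) / (0.1913 + 0.0754 + 0.074) ≈ 3.15233, so M₂ = 3.15233 × 8.06 ≈ 25.4078 billion.
ΔM = M₂ − M₁ = 25.4078 − 43.7636 = -18.3558 billion.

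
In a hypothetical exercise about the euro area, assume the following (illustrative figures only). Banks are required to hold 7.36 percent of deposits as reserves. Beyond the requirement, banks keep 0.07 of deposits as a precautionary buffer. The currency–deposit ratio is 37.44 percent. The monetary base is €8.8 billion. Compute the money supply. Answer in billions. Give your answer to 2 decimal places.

€23.35 billion

The money multiplier is m = (1 + c) / (rr + e + c) = (1 + 0.3744) / (0.0736 + 0.07 + 0.3744) ≈ 2.6533.
So M = m × MB = 2.6533 × 8.8 ≈ 23.349 billion.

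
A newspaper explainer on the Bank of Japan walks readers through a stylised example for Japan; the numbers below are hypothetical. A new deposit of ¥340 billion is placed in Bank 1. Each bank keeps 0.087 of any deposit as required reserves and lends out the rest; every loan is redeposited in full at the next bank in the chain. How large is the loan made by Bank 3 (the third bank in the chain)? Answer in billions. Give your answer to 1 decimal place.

¥258.8 billion

Each bank lends a fraction (1 − rr) = 0.9130 of the deposit it receives, so Bank 3 receives 340·0.9130^2 and lends 340·0.9130^3 ≈ 258.7565 billion.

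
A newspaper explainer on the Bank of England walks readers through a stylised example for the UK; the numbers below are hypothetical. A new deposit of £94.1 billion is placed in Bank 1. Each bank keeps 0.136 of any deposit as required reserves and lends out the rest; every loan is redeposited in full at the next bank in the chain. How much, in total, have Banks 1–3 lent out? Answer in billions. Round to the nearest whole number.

£212 billion

Bank i lends (1 − rr)^i of the original deposit: Bank 1 lends 94.1·0.8640 = 81.3024, Bank 2 lends 94.1·0.8640² ≈ 70.2453, and so on.
Summing a geometric series: total = 94.1·[0.8640·(1 − 0.8640^3) / (1 − 0.8640)] ≈ 212.2396 billion.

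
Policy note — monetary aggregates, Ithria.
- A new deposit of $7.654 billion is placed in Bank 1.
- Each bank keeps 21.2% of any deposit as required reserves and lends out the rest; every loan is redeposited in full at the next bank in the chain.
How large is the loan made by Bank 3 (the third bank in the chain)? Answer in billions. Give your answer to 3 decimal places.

Each bank lends a fraction (1 − rr) = 0.7880 of the deposit it receives, so Bank 3 receives 7.654·0.7880^2 and lends 7.654·0.7880^3 ≈ 3.7451 billion.

$3.745 billion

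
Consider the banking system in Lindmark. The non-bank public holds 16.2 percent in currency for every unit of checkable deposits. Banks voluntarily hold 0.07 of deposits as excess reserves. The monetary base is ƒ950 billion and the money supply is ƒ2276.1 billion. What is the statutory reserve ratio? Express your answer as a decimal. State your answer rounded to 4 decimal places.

0.2530

Using m = M/MB = 2276.1/950 ≈ 2.395895. Since m = (1 + c)/(c + rr + e), the denominator satisfies c + rr + e = (1 + c)/m = (1 + 0.162) / 2.395895 ≈ 0.484996.
With c = 0.162 and e = 0.07, the statutory reserve ratio is 0.484996 − 0.162 − 0.07 = 0.252996.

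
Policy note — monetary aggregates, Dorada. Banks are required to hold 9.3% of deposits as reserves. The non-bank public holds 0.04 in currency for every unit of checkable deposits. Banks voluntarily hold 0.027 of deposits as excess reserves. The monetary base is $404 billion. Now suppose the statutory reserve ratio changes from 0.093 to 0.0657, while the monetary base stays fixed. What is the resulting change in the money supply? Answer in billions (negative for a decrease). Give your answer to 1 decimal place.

Initially m₁ = (1 + 0.04) / (0.093 + 0.027 + 0.04) = 6.5, so M₁ = 6.5 × 404 = 2626 billion.
After the change m₂ = (1 + 0.04) / (0.0657 + 0.027 + 0.04) ≈ 7.83723, so M₂ = 7.83723 × 404 ≈ 3166.2409 billion.
ΔM = M₂ − M₁ = 3166.2409 − 2626 = 540.2409 billion.

$540.2 billion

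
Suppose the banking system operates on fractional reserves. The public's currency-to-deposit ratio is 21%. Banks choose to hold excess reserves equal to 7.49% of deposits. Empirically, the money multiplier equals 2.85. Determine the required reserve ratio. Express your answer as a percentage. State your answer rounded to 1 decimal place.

14.0%

Using m = 2.85. Since m = (1 + c)/(c + rr + e), the denominator satisfies c + rr + e = (1 + c)/m = (1 + 0.21) / 2.85 ≈ 0.424561.
With c = 0.21 and e = 0.0749, the required reserve ratio is 0.424561 − 0.21 − 0.0749 = 0.139661.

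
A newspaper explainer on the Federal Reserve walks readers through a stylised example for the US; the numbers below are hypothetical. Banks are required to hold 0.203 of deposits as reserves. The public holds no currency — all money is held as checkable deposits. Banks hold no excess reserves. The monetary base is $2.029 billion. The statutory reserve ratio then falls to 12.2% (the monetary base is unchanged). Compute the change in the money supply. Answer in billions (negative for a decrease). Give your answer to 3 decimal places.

Initially m₁ = 1 / (0.203) ≈ 4.92611, so M₁ = 4.92611 × 2.029 ≈ 9.9951 billion.
After the change m₂ = 1 / (0.122) ≈ 8.19672, so M₂ = 8.19672 × 2.029 ≈ 16.6311 billion.
ΔM = M₂ − M₁ = 16.6311 − 9.9951 = 6.636 billion.

$6.636 billion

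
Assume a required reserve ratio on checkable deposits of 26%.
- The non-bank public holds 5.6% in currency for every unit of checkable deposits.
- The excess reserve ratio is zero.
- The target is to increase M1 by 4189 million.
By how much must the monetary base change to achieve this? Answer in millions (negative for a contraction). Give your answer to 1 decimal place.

1253.5 million

The money multiplier is m = (1 + c) / (rr + c) = (1 + 0.056) / (0.26 + 0.056) ≈ 3.341772.
ΔMB = ΔM / m = (+4189) / 3.341772 ≈ 1253.5266 million.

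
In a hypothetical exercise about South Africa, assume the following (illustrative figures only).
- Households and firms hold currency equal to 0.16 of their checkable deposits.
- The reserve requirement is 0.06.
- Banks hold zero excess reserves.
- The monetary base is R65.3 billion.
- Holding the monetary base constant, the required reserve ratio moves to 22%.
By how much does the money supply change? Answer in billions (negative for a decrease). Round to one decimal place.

-145.0 billion

Initially m₁ = (1 + 0.16) / (0.06 + 0.16) ≈ 5.2727, so M₁ = 5.2727 × 65.3 ≈ 344.3073 billion.
After the change m₂ = (1 + 0.16) / (0.22 + 0.16) ≈ 3.0526, so M₂ = 3.0526 × 65.3 ≈ 199.3348 billion.
ΔM = M₂ − M₁ = 199.3348 − 344.3073 = -144.9725 billion.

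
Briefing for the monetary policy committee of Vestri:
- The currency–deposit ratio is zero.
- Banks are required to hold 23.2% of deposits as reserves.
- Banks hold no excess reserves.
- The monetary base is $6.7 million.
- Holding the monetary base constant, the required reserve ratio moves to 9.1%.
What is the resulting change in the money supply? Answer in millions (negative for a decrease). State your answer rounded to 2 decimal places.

Initially m₁ = 1 / (0.232) ≈ 4.3103, so M₁ = 4.3103 × 6.7 ≈ 28.879 million.
After the change m₂ = 1 / (0.091) ≈ 10.9890, so M₂ = 10.9890 × 6.7 = 73.6263 million.
ΔM = M₂ − M₁ = 73.6263 − 28.879 = 44.7473 million.

$44.75 million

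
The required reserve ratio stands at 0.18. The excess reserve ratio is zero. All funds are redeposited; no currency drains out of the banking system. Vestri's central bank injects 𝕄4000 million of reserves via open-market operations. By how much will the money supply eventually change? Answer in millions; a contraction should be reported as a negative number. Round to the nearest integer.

The simple money multiplier is m = 1/rr = 1/0.18 ≈ 5.55556.
An open-market purchase increases the monetary base by 4000 million, so ΔM = m × ΔMB = 5.55556 × 4000 = 22222.24 million.

𝕄22222 million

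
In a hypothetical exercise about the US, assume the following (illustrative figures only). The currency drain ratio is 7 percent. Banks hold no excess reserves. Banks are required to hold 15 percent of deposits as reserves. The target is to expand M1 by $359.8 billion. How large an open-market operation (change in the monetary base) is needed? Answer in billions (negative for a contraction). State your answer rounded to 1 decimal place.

The money multiplier is m = (1 + c) / (rr + c) = (1 + 0.07) / (0.15 + 0.07) ≈ 4.86364.
ΔMB = ΔM / m = (+359.8) / 4.86364 ≈ 73.9775 billion.

$74.0 billion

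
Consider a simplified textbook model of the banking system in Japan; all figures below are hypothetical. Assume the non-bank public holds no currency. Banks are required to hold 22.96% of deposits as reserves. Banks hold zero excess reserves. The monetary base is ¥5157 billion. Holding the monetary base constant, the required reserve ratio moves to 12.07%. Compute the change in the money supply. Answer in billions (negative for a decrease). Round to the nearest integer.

Initially m₁ = 1 / (0.2296) ≈ 4.35540, so M₁ = 4.35540 × 5157 = 22460.7978 billion.
After the change m₂ = 1 / (0.1207) ≈ 8.28500, so M₂ = 8.28500 × 5157 = 42725.745 billion.
ΔM = M₂ − M₁ = 42725.745 − 22460.7978 = 20264.9472 billion.

¥20265 billion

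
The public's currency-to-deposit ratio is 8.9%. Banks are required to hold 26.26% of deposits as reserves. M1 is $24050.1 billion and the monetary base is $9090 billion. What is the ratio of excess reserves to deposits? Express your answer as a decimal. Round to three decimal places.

0.060

Using m = M/MB = 24050.1/9090 ≈ 2.645776. Since m = (1 + c)/(c + rr + e), the denominator satisfies c + rr + e = (1 + c)/m = (1 + 0.089) / 2.645776 ≈ 0.411599.
With c = 0.089 and rr = 0.2626, the ratio of excess reserves to deposits is 0.411599 − 0.089 − 0.2626 = 0.059999.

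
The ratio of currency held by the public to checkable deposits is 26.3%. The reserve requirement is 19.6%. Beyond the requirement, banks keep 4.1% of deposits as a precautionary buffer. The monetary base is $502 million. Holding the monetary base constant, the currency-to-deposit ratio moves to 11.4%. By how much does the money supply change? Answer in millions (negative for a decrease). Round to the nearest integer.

$325 million

Initially m₁ = (1 + 0.263) / (0.196 + 0.041 + 0.263) = 2.5260, so M₁ = 2.5260 × 502 = 1268.052 million.
After the change m₂ = (1 + 0.114) / (0.196 + 0.041 + 0.114) ≈ 3.1738, so M₂ = 3.1738 × 502 = 1593.2476 million.
ΔM = M₂ − M₁ = 1593.2476 − 1268.052 = 325.1956 million.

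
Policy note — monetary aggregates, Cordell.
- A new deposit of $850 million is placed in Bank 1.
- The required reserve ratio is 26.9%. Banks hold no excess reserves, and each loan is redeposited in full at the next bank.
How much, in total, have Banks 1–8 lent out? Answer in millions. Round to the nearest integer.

$2122 million

Bank i lends (1 − rr)^i of the original deposit: Bank 1 lends 850·0.7310 = 621.3500, Bank 2 lends 850·0.7310² ≈ 454.2069, and so on.
Summing a geometric series: total = 850·[0.7310·(1 − 0.7310^8) / (1 − 0.7310)] ≈ 2121.5198 million.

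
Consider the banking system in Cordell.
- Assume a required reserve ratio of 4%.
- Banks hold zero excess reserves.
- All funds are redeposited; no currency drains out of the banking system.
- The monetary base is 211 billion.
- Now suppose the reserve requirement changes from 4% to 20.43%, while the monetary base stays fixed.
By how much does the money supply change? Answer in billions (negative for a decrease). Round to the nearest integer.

Initially m₁ = 1 / (0.04) = 25, so M₁ = 25 × 211 = 5275 billion.
After the change m₂ = 1 / (0.2043) ≈ 4.8948, so M₂ = 4.8948 × 211 = 1032.8028 billion.
ΔM = M₂ − M₁ = 1032.8028 − 5275 = -4242.1972 billion.

-4242 billion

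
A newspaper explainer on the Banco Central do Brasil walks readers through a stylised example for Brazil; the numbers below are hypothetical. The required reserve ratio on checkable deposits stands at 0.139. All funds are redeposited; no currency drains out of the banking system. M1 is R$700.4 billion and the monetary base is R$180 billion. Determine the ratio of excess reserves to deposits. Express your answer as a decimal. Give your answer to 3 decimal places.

Using m = M/MB = 700.4/180 ≈ 3.891111. Since m = (1 + c)/(c + rr + e), the denominator satisfies c + rr + e = (1 + c)/m = (1 + 0) / 3.891111 ≈ 0.256996.
With c = 0 and rr = 0.139, the ratio of excess reserves to deposits is 0.256996 − 0 − 0.139 = 0.117996.

0.118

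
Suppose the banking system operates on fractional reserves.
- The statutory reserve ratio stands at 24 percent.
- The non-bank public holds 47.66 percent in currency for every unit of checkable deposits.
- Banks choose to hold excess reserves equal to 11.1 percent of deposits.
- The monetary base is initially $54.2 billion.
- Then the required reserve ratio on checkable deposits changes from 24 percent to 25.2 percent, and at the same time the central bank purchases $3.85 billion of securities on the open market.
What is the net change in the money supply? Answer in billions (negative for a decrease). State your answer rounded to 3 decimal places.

$5.389 billion

Before: m₁ = (1 + 0.4766) / (0.24 + 0.111 + 0.4766) ≈ 1.784195, MB₁ = 54.2, so M₁ = 1.784195 × 54.2 ≈ 96.7034 billion.
After: m₂ = (1 + 0.4766) / (0.252 + 0.111 + 0.4766) ≈ 1.758695, MB₂ = 54.2 + 3.85 = 58.05, so M₂ = 1.758695 × 58.05 ≈ 102.0922 billion.
ΔM = M₂ − M₁ = 102.0922 − 96.7034 = 5.3888 billion.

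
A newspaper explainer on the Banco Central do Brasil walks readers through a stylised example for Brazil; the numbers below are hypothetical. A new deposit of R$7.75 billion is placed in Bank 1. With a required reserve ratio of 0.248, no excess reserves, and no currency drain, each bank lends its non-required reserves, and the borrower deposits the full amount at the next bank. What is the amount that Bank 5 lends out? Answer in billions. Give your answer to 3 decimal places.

R$1.864 billion

Each bank lends a fraction (1 − rr) = 0.7520 of the deposit it receives, so Bank 5 receives 7.75·0.7520^4 and lends 7.75·0.7520^5 ≈ 1.8638 billion.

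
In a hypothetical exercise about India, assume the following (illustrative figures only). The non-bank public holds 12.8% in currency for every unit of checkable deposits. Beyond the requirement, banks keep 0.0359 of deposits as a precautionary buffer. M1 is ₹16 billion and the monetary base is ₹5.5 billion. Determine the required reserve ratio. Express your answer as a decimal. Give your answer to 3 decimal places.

0.224

Using m = M/MB = 16/5.5 ≈ 2.909091. Since m = (1 + c)/(c + rr + e), the denominator satisfies c + rr + e = (1 + c)/m = (1 + 0.128) / 2.909091 ≈ 0.387750.
With c = 0.128 and e = 0.0359, the required reserve ratio is 0.387750 − 0.128 − 0.0359 = 0.22385.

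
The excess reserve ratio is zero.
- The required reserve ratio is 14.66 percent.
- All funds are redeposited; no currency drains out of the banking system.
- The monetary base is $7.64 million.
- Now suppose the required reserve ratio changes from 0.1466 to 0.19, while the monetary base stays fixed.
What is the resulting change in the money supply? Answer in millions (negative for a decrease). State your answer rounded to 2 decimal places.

-11.90 million

Initially m₁ = 1 / (0.1466) ≈ 6.8213, so M₁ = 6.8213 × 7.64 ≈ 52.1147 million.
After the change m₂ = 1 / (0.19) ≈ 5.2632, so M₂ = 5.2632 × 7.64 ≈ 40.2108 million.
ΔM = M₂ − M₁ = 40.2108 − 52.1147 = -11.9039 million.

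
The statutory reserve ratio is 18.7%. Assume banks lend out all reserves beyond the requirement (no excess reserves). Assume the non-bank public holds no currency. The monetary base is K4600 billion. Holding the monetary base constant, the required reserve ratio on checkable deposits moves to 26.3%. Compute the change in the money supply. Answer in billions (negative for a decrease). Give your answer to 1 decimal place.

Initially m₁ = 1 / (0.187) ≈ 5.347594, so M₁ = 5.347594 × 4600 = 24598.9324 billion.
After the change m₂ = 1 / (0.263) ≈ 3.802281, so M₂ = 3.802281 × 4600 = 17490.4926 billion.
ΔM = M₂ − M₁ = 17490.4926 − 24598.9324 = -7108.4398 billion.

-7108.4 billion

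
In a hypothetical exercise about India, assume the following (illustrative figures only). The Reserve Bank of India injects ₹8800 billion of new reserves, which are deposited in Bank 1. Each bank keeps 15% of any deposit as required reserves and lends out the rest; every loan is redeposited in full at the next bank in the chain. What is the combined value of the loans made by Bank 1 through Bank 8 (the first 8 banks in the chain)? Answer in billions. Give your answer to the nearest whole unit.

₹36278 billion

Bank i lends (1 − rr)^i of the original deposit: Bank 1 lends 8800·0.8500 = 7480.0000, Bank 2 lends 8800·0.8500² = 6358.0000, and so on.
Summing a geometric series: total = 8800·[0.8500·(1 − 0.8500^8) / (1 − 0.8500)] ≈ 36278.4725 billion.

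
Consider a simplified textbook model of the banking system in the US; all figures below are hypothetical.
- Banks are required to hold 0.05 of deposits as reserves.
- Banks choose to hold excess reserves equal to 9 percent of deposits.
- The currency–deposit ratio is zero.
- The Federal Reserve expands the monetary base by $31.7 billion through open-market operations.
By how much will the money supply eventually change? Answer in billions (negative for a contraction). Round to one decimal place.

The money multiplier is m = 1 / (rr + e) = 1 / (0.05 + 0.09) ≈ 7.1429.
The purchase adds 31.7 billion of base, so ΔM = m × ΔMB = 7.1429 × (+31.7) ≈ 226.4299 billion.

$226.4 billion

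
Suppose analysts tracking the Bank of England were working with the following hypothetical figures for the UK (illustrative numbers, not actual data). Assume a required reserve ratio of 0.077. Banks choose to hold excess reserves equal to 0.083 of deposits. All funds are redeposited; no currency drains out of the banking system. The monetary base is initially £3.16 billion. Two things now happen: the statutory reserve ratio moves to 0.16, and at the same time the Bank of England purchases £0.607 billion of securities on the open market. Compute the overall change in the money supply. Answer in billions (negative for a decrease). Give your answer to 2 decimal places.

Before: m₁ = 1 / (0.077 + 0.083) = 6.25, MB₁ = 3.16, so M₁ = 6.25 × 3.16 = 19.75 billion.
After: m₂ = 1 / (0.16 + 0.083) ≈ 4.1152, MB₂ = 3.16 + 0.607 = 3.767, so M₂ = 4.1152 × 3.767 ≈ 15.502 billion.
ΔM = M₂ − M₁ = 15.502 − 19.75 = -4.248 billion.

-4.25 billion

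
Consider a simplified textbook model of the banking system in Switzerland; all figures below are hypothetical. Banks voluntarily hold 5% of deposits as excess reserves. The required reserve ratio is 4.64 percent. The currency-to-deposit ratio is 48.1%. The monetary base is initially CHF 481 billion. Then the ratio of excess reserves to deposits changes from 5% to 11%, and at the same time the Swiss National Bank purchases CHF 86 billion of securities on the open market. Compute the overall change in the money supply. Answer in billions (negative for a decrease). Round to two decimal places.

Before: m₁ = (1 + 0.481) / (0.0464 + 0.05 + 0.481) ≈ 2.564946, MB₁ = 481, so M₁ = 2.564946 × 481 ≈ 1233.739 billion.
After: m₂ = (1 + 0.481) / (0.0464 + 0.11 + 0.481) ≈ 2.323502, MB₂ = 481 + 86 = 567, so M₂ = 2.323502 × 567 ≈ 1317.4256 billion.
ΔM = M₂ − M₁ = 1317.4256 − 1233.739 = 83.6866 billion.

CHF 83.69 billion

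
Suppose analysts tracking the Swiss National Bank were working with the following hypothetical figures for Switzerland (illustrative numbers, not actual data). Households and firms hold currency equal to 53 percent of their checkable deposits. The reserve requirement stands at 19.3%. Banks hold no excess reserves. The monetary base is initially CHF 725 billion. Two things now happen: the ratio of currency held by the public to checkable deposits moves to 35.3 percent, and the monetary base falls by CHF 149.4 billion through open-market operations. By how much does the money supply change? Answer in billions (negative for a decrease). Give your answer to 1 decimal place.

Before: m₁ = (1 + 0.53) / (0.193 + 0.53) ≈ 2.11618, MB₁ = 725, so M₁ = 2.11618 × 725 = 1534.2305 billion.
After: m₂ = (1 + 0.353) / (0.193 + 0.353) ≈ 2.47802, MB₂ = 725 − 149.4 = 575.6, so M₂ = 2.47802 × 575.6 ≈ 1426.3483 billion.
ΔM = M₂ − M₁ = 1426.3483 − 1534.2305 = -107.8822 billion.

-107.9 billion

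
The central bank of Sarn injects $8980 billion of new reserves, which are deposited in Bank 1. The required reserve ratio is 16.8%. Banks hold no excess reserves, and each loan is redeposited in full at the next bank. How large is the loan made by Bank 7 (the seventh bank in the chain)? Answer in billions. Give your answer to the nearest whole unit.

Each bank lends a fraction (1 − rr) = 0.8320 of the deposit it receives, so Bank 7 receives 8980·0.8320^6 and lends 8980·0.8320^7 ≈ 2478.2186 billion.

$2478 billion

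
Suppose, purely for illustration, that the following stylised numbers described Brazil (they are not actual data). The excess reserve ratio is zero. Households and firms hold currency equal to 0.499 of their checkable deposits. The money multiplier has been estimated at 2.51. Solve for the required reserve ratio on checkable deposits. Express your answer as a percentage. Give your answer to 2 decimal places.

9.82%

Using m = 2.51. Since m = (1 + c)/(c + rr + e), the denominator satisfies c + rr + e = (1 + c)/m = (1 + 0.499) / 2.51 ≈ 0.597211.
With c = 0.499 and e = 0, the required reserve ratio on checkable deposits is 0.597211 − 0.499 − 0 = 0.098211.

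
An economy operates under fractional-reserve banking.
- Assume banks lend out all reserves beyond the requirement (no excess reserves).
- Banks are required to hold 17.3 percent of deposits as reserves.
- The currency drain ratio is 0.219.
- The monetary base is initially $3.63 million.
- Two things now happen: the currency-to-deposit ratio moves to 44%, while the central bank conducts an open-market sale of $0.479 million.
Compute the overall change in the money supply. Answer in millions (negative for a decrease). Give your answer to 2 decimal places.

Before: m₁ = (1 + 0.219) / (0.173 + 0.219) ≈ 3.1097, MB₁ = 3.63, so M₁ = 3.1097 × 3.63 ≈ 11.2882 million.
After: m₂ = (1 + 0.44) / (0.173 + 0.44) ≈ 2.3491, MB₂ = 3.63 − 0.479 = 3.151, so M₂ = 2.3491 × 3.151 ≈ 7.402 million.
ΔM = M₂ − M₁ = 7.402 − 11.2882 = -3.8862 million.

-3.89 million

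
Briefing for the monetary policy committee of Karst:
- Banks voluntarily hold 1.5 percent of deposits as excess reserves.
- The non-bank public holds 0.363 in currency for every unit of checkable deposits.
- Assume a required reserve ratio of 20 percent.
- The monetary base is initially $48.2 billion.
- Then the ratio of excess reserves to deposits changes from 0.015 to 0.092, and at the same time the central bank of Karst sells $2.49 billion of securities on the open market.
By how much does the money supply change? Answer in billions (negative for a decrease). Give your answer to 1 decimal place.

-18.5 billion

Before: m₁ = (1 + 0.363) / (0.2 + 0.015 + 0.363) ≈ 2.3581, MB₁ = 48.2, so M₁ = 2.3581 × 48.2 ≈ 113.6604 billion.
After: m₂ = (1 + 0.363) / (0.2 + 0.092 + 0.363) ≈ 2.0809, MB₂ = 48.2 − 2.49 = 45.71, so M₂ = 2.0809 × 45.71 ≈ 95.1179 billion.
ΔM = M₂ − M₁ = 95.1179 − 113.6604 = -18.5425 billion.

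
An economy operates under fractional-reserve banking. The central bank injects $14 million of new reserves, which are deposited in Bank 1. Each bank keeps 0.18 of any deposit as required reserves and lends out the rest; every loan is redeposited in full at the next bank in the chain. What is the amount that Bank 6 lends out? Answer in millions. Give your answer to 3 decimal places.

Each bank lends a fraction (1 − rr) = 0.8200 of the deposit it receives, so Bank 6 receives 14·0.8200^5 and lends 14·0.8200^6 ≈ 4.2561 million.

$4.256 million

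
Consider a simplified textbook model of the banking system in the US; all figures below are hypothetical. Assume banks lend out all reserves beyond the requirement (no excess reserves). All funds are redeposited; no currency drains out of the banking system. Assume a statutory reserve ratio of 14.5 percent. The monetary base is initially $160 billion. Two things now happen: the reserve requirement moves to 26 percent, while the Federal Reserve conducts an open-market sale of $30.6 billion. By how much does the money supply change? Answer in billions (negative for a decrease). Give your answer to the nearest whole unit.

Before: m₁ = 1 / (0.145) ≈ 6.8966, MB₁ = 160, so M₁ = 6.8966 × 160 = 1103.456 billion.
After: m₂ = 1 / (0.26) ≈ 3.8462, MB₂ = 160 − 30.6 = 129.4, so M₂ = 3.8462 × 129.4 ≈ 497.6983 billion.
ΔM = M₂ − M₁ = 497.6983 − 1103.456 = -605.7577 billion.

-606 billion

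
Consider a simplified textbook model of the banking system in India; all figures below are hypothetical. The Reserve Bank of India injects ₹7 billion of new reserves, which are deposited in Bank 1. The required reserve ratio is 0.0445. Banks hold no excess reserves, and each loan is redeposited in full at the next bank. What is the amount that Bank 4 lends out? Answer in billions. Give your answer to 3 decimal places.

Each bank lends a fraction (1 − rr) = 0.9555 of the deposit it receives, so Bank 4 receives 7·0.9555^3 and lends 7·0.9555^4 ≈ 5.8347 billion.

₹5.835 billion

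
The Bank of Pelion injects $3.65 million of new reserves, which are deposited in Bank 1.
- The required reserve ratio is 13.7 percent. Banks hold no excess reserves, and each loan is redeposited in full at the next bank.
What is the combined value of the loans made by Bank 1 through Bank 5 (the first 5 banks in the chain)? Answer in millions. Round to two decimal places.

$11.99 million

Bank i lends (1 − rr)^i of the original deposit: Bank 1 lends 3.65·0.8630 ≈ 3.1500, Bank 2 lends 3.65·0.8630² ≈ 2.7184, and so on.
Summing a geometric series: total = 3.65·[0.8630·(1 − 0.8630^5) / (1 − 0.8630)] ≈ 11.9861 million.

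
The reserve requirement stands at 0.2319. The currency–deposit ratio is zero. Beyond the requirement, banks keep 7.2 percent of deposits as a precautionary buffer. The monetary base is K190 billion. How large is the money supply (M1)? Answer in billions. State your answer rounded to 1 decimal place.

K625.2 billion

The money multiplier is m = 1 / (rr + e) = 1 / (0.2319 + 0.072) ≈ 3.29056.
So M = m × MB = 3.29056 × 190 = 625.2064 billion.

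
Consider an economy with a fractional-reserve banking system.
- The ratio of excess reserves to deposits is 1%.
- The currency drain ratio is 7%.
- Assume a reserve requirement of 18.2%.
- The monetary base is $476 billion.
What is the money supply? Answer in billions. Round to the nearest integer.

The money multiplier is m = (1 + c) / (rr + e + c) = (1 + 0.07) / (0.182 + 0.01 + 0.07) ≈ 4.0840.
So M = m × MB = 4.0840 × 476 = 1943.984 billion.

$1944 billion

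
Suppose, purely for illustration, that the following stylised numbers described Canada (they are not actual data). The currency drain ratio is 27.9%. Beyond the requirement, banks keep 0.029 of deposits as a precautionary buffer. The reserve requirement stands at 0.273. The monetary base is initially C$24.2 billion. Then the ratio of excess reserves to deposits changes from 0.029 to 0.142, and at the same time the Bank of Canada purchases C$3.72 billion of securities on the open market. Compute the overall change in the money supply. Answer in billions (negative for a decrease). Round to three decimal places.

Before: m₁ = (1 + 0.279) / (0.273 + 0.029 + 0.279) ≈ 2.201377, MB₁ = 24.2, so M₁ = 2.201377 × 24.2 ≈ 53.2733 billion.
After: m₂ = (1 + 0.279) / (0.273 + 0.142 + 0.279) ≈ 1.842939, MB₂ = 24.2 + 3.72 = 27.92, so M₂ = 1.842939 × 27.92 ≈ 51.4549 billion.
ΔM = M₂ − M₁ = 51.4549 − 53.2733 = -1.8184 billion.

-1.818 billion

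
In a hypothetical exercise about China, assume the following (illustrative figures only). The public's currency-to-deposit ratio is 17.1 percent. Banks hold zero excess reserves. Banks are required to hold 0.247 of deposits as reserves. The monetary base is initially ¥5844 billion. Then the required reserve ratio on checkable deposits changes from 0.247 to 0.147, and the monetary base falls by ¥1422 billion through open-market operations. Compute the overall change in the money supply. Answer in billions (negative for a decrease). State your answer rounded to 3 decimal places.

-88.060 billion

Before: m₁ = (1 + 0.171) / (0.247 + 0.171) ≈ 2.8014354, MB₁ = 5844, so M₁ = 2.8014354 × 5844 ≈ 16371.5885 billion.
After: m₂ = (1 + 0.171) / (0.147 + 0.171) ≈ 3.6823899, MB₂ = 5844 − 1422 = 4422, so M₂ = 3.6823899 × 4422 ≈ 16283.5281 billion.
ΔM = M₂ − M₁ = 16283.5281 − 16371.5885 = -88.0604 billion.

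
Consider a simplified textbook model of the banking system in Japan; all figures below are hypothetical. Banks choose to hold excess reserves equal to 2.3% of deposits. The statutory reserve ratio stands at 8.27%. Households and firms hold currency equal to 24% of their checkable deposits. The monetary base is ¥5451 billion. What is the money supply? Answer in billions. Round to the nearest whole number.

The money multiplier is m = (1 + c) / (rr + e + c) = (1 + 0.24) / (0.0827 + 0.023 + 0.24) ≈ 3.58693.
So M = m × MB = 3.58693 × 5451 ≈ 19552.3554 billion.

¥19552 billion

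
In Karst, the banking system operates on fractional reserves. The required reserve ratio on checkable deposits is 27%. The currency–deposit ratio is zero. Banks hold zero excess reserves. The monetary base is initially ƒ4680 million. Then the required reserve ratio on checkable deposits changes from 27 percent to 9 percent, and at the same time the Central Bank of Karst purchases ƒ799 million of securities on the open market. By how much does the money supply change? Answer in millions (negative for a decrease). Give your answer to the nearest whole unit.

Before: m₁ = 1 / (0.27) ≈ 3.70370, MB₁ = 4680, so M₁ = 3.70370 × 4680 = 17333.316 million.
After: m₂ = 1 / (0.09) ≈ 11.11111, MB₂ = 4680 + 799 = 5479, so M₂ = 11.11111 × 5479 ≈ 60877.7717 million.
ΔM = M₂ − M₁ = 60877.7717 − 17333.316 = 43544.4557 million.

ƒ43544 million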